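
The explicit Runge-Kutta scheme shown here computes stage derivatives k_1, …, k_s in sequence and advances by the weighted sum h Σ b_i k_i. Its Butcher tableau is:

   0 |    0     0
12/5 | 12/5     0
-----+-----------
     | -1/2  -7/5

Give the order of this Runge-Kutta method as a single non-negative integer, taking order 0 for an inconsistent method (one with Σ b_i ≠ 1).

b = (-1/2, -7/5)
c = (0, 12/5)
Σ b_i: (-1/2)·1 + (-7/5)·1 = -19/10 ≠ 1 ⇒ order 0.

0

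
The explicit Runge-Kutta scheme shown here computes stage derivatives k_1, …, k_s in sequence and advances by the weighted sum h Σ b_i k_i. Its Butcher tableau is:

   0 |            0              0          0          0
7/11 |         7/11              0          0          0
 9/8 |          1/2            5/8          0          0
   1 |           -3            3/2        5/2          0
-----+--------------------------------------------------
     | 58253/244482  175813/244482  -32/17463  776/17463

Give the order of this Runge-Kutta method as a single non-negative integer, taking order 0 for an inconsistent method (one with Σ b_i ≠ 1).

b = (58253/244482, 175813/244482, -32/17463, 776/17463)
c = (0, 7/11, 9/8, 1)
Ac = (0, 0, 35/88, 663/176)
Σ b_i: 58253/244482·1 + 175813/244482·1 + (-32/17463)·1 + 776/17463·1 = 1 ✓
b·c: 175813/244482·7/11 + (-32/17463)·9/8 + 776/17463·1 = 1/2 ✓
b·c²: 175813/244482·49/121 + (-32/17463)·81/64 + 776/17463·1 = 1/3 ✓
b·Ac: (-32/17463)·35/88 + 776/17463·663/176 = 1/6 ✓
b·c³: 175813/244482·343/1331 + (-32/17463)·729/512 + 776/17463·1 = 232711/1024496 ≠ 1/4 ⇒ order 3.
b·(c∘Ac): (-32/17463)·315/704 + 776/17463·663/176 = 10666/64031 ≠ 1/8
b·Ac²: (-32/17463)·245/968 + 776/17463·58413/15488 = 513671/3073488 ≠ 1/12
b·A²c: 776/17463·175/176 = 16975/384186 ≠ 1/24

3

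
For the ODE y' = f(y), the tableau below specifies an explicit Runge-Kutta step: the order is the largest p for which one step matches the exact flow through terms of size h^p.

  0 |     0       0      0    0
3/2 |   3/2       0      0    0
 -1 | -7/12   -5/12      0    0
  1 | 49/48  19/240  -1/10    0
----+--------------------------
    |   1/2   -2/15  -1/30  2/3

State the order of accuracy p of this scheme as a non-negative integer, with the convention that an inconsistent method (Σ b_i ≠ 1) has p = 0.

b = (1/2, -2/15, -1/30, 2/3)
c = (0, 3/2, -1, 1)
Ac = (0, 0, -5/8, 7/32)
Σ b_i: 1/2·1 + (-2/15)·1 + (-1/30)·1 + 2/3·1 = 1 ✓
b·c: (-2/15)·3/2 + (-1/30)·(-1) + 2/3·1 = 1/2 ✓
b·c²: (-2/15)·9/4 + (-1/30)·1 + 2/3·1 = 1/3 ✓
b·Ac: (-1/30)·(-5/8) + 2/3·7/32 = 1/6 ✓
b·c³: (-2/15)·27/8 + (-1/30)·(-1) + 2/3·1 = 1/4 ✓
b·(c∘Ac): (-1/30)·5/8 + 2/3·7/32 = 1/8 ✓
b·Ac²: (-1/30)·(-15/16) + 2/3·5/64 = 1/12 ✓
b·A²c: 2/3·1/16 = 1/24 ✓; 4 stages ⇒ order 4.

4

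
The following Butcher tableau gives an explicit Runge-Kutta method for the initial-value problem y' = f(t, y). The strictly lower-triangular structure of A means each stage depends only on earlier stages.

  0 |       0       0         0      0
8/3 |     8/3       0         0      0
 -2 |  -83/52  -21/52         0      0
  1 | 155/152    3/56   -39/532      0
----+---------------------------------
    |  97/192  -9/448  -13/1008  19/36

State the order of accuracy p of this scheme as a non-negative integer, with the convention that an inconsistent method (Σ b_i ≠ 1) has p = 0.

4

b = (97/192, -9/448, -13/1008, 19/36)
c = (0, 8/3, -2, 1)
Ac = (0, 0, -14/13, 11/38)
Σ b_i: 97/192·1 + (-9/448)·1 + (-13/1008)·1 + 19/36·1 = 1 ✓
b·c: (-9/448)·8/3 + (-13/1008)·(-2) + 19/36·1 = 1/2 ✓
b·c²: (-9/448)·64/9 + (-13/1008)·4 + 19/36·1 = 1/3 ✓
b·Ac: (-13/1008)·(-14/13) + 19/36·11/38 = 1/6 ✓
b·c³: (-9/448)·512/27 + (-13/1008)·(-8) + 19/36·1 = 1/4 ✓
b·(c∘Ac): (-13/1008)·28/13 + 19/36·11/38 = 1/8 ✓
b·Ac²: (-13/1008)·(-112/39) + 19/36·5/57 = 1/12 ✓
b·A²c: 19/36·3/38 = 1/24 ✓; 4 stages ⇒ order 4.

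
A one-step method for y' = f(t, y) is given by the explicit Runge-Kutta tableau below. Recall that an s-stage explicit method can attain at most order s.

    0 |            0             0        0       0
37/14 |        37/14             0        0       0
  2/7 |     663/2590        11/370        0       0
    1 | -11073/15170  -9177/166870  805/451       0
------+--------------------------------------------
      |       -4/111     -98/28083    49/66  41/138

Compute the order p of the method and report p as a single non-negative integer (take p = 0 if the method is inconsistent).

b = (-4/111, -98/28083, 49/66, 41/138)
c = (0, 37/14, 2/7, 1)
Ac = (0, 0, 11/140, 299/820)
Σ b_i: (-4/111)·1 + (-98/28083)·1 + 49/66·1 + 41/138·1 = 1 ✓
b·c: (-98/28083)·37/14 + 49/66·2/7 + 41/138·1 = 1/2 ✓
b·c²: (-98/28083)·1369/196 + 49/66·4/49 + 41/138·1 = 1/3 ✓
b·Ac: 49/66·11/140 + 41/138·299/820 = 1/6 ✓
b·c³: (-98/28083)·50653/2744 + 49/66·8/343 + 41/138·1 = 1/4 ✓
b·(c∘Ac): 49/66·11/490 + 41/138·299/820 = 1/8 ✓
b·Ac²: 49/66·407/1960 + 41/138·(-391/1640) = 1/12 ✓
b·A²c: 41/138·23/164 = 1/24 ✓; 4 stages ⇒ order 4.

4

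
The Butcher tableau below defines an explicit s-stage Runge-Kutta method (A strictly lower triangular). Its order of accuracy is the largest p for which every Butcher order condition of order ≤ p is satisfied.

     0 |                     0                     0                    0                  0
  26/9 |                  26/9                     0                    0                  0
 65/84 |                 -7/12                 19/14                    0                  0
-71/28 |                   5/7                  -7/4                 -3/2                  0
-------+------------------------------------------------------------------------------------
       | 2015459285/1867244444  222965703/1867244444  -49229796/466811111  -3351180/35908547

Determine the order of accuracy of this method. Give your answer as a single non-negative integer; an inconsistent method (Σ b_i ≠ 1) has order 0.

b = (2015459285/1867244444, 222965703/1867244444, -49229796/466811111, -3351180/35908547)
c = (0, 26/9, 65/84, -71/28)
Ac = (0, 0, 247/63, -3133/504)
Σ b_i: 2015459285/1867244444·1 + 222965703/1867244444·1 + (-49229796/466811111)·1 + (-3351180/35908547)·1 = 1 ✓
b·c: 222965703/1867244444·26/9 + (-49229796/466811111)·65/84 + (-3351180/35908547)·(-71/28) = 1/2 ✓
b·c²: 222965703/1867244444·676/81 + (-49229796/466811111)·4225/7056 + (-3351180/35908547)·5041/784 = 1/3 ✓
b·Ac: (-49229796/466811111)·247/63 + (-3351180/35908547)·(-3133/504) = 1/6 ✓
b·c³: 222965703/1867244444·17576/729 + (-49229796/466811111)·274625/592704 + (-3351180/35908547)·(-357911/21952) = 183763694731/42228451272 ≠ 1/4 ⇒ order 3.
b·(c∘Ac): (-49229796/466811111)·16055/5292 + (-3351180/35908547)·222443/14112 = -32413452175/18097907688 ≠ 1/8
b·Ac²: (-49229796/466811111)·6422/567 + (-3351180/35908547)·(-1969019/127008) = 13701961741/54293723064 ≠ 1/12
b·A²c: (-3351180/35908547)·(-247/42) = 19708130/35908547 ≠ 1/24

3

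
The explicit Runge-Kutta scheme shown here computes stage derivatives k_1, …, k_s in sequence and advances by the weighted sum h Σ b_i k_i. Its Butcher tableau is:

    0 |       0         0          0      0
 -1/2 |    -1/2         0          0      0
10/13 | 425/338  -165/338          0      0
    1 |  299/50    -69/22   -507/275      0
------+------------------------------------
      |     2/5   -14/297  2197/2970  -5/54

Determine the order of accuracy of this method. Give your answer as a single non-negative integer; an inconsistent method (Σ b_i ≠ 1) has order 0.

b = (2/5, -14/297, 2197/2970, -5/54)
c = (0, -1/2, 10/13, 1)
Ac = (0, 0, 165/676, 3/20)
Σ b_i: 2/5·1 + (-14/297)·1 + 2197/2970·1 + (-5/54)·1 = 1 ✓
b·c: (-14/297)·(-1/2) + 2197/2970·10/13 + (-5/54)·1 = 1/2 ✓
b·c²: (-14/297)·1/4 + 2197/2970·100/169 + (-5/54)·1 = 1/3 ✓
b·Ac: 2197/2970·165/676 + (-5/54)·3/20 = 1/6 ✓
b·c³: (-14/297)·(-1/8) + 2197/2970·1000/2197 + (-5/54)·1 = 1/4 ✓
b·(c∘Ac): 2197/2970·825/4394 + (-5/54)·3/20 = 1/8 ✓
b·Ac²: 2197/2970·(-165/1352) + (-5/54)·(-15/8) = 1/12 ✓
b·A²c: (-5/54)·(-9/20) = 1/24 ✓; 4 stages ⇒ order 4.

4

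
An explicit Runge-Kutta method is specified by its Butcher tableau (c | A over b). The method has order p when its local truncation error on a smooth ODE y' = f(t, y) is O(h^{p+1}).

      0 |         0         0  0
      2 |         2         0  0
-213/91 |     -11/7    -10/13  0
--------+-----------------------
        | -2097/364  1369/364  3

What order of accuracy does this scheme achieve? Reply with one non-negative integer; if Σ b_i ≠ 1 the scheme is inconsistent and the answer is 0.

2

b = (-2097/364, 1369/364, 3)
c = (0, 2, -213/91)
Ac = (0, 0, -20/13)
Σ b_i: (-2097/364)·1 + 1369/364·1 + 3·1 = 1 ✓
b·c: 1369/364·2 + 3·(-213/91) = 1/2 ✓
b·c²: 1369/364·4 + 3·45369/8281 = 260686/8281 ≠ 1/3 ⇒ order 2.
b·Ac: 3·(-20/13) = -60/13 ≠ 1/6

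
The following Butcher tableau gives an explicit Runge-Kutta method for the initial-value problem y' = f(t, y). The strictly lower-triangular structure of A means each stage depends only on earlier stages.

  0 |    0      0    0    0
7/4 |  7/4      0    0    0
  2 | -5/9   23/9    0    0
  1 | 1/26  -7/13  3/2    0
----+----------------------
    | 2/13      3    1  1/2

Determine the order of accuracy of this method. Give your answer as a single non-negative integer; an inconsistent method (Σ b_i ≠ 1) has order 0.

b = (2/13, 3, 1, 1/2)
c = (0, 7/4, 2, 1)
Ac = (0, 0, 161/36, 107/52)
Σ b_i: 2/13·1 + 3·1 + 1·1 + 1/2·1 = 121/26 ≠ 1 ⇒ order 0.

0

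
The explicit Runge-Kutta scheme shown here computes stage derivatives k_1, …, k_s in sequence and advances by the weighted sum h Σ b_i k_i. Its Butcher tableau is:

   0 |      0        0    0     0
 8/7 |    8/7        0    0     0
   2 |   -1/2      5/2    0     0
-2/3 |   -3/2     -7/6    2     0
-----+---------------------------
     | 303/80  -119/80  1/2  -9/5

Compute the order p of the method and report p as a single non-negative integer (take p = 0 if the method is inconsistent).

b = (303/80, -119/80, 1/2, -9/5)
c = (0, 8/7, 2, -2/3)
Ac = (0, 0, 20/7, 8/3)
Σ b_i: 303/80·1 + (-119/80)·1 + 1/2·1 + (-9/5)·1 = 1 ✓
b·c: (-119/80)·8/7 + 1/2·2 + (-9/5)·(-2/3) = 1/2 ✓
b·c²: (-119/80)·64/49 + 1/2·4 + (-9/5)·4/9 = -26/35 ≠ 1/3 ⇒ order 2.
b·Ac: 1/2·20/7 + (-9/5)·8/3 = -118/35 ≠ 1/6

2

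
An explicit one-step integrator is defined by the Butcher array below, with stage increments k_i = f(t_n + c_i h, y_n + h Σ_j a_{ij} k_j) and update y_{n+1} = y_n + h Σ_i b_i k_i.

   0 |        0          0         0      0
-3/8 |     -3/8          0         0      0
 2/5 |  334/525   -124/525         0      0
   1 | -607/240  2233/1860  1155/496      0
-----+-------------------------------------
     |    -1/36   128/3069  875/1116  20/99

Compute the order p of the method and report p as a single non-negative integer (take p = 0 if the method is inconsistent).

b = (-1/36, 128/3069, 875/1116, 20/99)
c = (0, -3/8, 2/5, 1)
Ac = (0, 0, 31/350, 77/160)
Σ b_i: (-1/36)·1 + 128/3069·1 + 875/1116·1 + 20/99·1 = 1 ✓
b·c: 128/3069·(-3/8) + 875/1116·2/5 + 20/99·1 = 1/2 ✓
b·c²: 128/3069·9/64 + 875/1116·4/25 + 20/99·1 = 1/3 ✓
b·Ac: 875/1116·31/350 + 20/99·77/160 = 1/6 ✓
b·c³: 128/3069·(-27/512) + 875/1116·8/125 + 20/99·1 = 1/4 ✓
b·(c∘Ac): 875/1116·31/875 + 20/99·77/160 = 1/8 ✓
b·Ac²: 875/1116·(-93/2800) + 20/99·693/1280 = 1/12 ✓
b·A²c: 20/99·33/160 = 1/24 ✓; 4 stages ⇒ order 4.

4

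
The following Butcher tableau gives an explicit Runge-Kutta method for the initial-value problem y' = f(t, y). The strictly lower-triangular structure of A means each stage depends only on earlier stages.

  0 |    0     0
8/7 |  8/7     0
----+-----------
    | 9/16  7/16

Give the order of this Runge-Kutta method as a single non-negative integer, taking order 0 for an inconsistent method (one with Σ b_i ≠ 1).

b = (9/16, 7/16)
c = (0, 8/7)
Σ b_i: 9/16·1 + 7/16·1 = 1 ✓
b·c: 7/16·8/7 = 1/2 ✓; 2 stages ⇒ order 2.

2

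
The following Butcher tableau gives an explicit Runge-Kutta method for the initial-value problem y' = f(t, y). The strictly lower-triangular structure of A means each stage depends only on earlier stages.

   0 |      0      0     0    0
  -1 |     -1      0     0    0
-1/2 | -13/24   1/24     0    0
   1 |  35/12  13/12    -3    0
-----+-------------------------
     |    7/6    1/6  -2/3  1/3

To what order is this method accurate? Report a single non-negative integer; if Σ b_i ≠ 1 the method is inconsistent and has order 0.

4

b = (7/6, 1/6, -2/3, 1/3)
c = (0, -1, -1/2, 1)
Ac = (0, 0, -1/24, 5/12)
Σ b_i: 7/6·1 + 1/6·1 + (-2/3)·1 + 1/3·1 = 1 ✓
b·c: 1/6·(-1) + (-2/3)·(-1/2) + 1/3·1 = 1/2 ✓
b·c²: 1/6·1 + (-2/3)·1/4 + 1/3·1 = 1/3 ✓
b·Ac: (-2/3)·(-1/24) + 1/3·5/12 = 1/6 ✓
b·c³: 1/6·(-1) + (-2/3)·(-1/8) + 1/3·1 = 1/4 ✓
b·(c∘Ac): (-2/3)·1/48 + 1/3·5/12 = 1/8 ✓
b·Ac²: (-2/3)·1/24 + 1/3·1/3 = 1/12 ✓
b·A²c: 1/3·1/8 = 1/24 ✓; 4 stages ⇒ order 4.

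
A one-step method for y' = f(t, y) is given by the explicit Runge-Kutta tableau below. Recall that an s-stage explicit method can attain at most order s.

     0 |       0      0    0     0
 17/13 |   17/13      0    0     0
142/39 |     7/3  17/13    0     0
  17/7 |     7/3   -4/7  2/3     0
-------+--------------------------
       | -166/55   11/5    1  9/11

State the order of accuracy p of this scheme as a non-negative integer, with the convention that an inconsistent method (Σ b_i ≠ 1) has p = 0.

b = (-166/55, 11/5, 1, 9/11)
c = (0, 17/13, 142/39, 17/7)
Ac = (0, 0, 289/169, 1376/819)
Σ b_i: (-166/55)·1 + 11/5·1 + 1·1 + 9/11·1 = 1 ✓
b·c: 11/5·17/13 + 1·142/39 + 9/11·17/7 = 127702/15015 ≠ 1/2 ⇒ order 1.

1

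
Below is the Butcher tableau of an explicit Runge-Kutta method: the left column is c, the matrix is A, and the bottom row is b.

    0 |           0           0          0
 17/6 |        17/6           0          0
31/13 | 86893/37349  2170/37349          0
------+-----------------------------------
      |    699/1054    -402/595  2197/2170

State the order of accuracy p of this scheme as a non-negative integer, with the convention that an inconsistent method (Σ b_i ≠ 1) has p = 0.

b = (699/1054, -402/595, 2197/2170)
c = (0, 17/6, 31/13)
Ac = (0, 0, 1085/6591)
Σ b_i: 699/1054·1 + (-402/595)·1 + 2197/2170·1 = 1 ✓
b·c: (-402/595)·17/6 + 2197/2170·31/13 = 1/2 ✓
b·c²: (-402/595)·289/36 + 2197/2170·961/169 = 1/3 ✓
b·Ac: 2197/2170·1085/6591 = 1/6 ✓; 3 stages ⇒ order 3.

3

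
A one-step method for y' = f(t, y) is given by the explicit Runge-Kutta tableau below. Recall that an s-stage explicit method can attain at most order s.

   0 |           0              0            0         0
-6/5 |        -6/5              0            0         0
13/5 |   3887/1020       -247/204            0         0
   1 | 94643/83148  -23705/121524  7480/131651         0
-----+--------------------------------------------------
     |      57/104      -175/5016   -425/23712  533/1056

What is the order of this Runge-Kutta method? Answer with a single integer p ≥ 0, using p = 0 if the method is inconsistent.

b = (57/104, -175/5016, -425/23712, 533/1056)
c = (0, -6/5, 13/5, 1)
Ac = (0, 0, 247/170, 407/1066)
Σ b_i: 57/104·1 + (-175/5016)·1 + (-425/23712)·1 + 533/1056·1 = 1 ✓
b·c: (-175/5016)·(-6/5) + (-425/23712)·13/5 + 533/1056·1 = 1/2 ✓
b·c²: (-175/5016)·36/25 + (-425/23712)·169/25 + 533/1056·1 = 1/3 ✓
b·Ac: (-425/23712)·247/170 + 533/1056·407/1066 = 1/6 ✓
b·c³: (-175/5016)·(-216/125) + (-425/23712)·2197/125 + 533/1056·1 = 1/4 ✓
b·(c∘Ac): (-425/23712)·3211/850 + 533/1056·407/1066 = 1/8 ✓
b·Ac²: (-425/23712)·(-741/425) + 533/1056·55/533 = 1/12 ✓
b·A²c: 533/1056·44/533 = 1/24 ✓; 4 stages ⇒ order 4.

4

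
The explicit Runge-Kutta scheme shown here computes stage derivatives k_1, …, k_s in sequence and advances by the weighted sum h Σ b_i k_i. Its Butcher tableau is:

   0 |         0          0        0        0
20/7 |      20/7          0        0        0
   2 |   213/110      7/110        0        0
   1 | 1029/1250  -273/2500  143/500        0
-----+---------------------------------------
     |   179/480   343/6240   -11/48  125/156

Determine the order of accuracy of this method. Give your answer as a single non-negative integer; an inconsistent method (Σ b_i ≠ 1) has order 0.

b = (179/480, 343/6240, -11/48, 125/156)
c = (0, 20/7, 2, 1)
Ac = (0, 0, 2/11, 13/50)
Σ b_i: 179/480·1 + 343/6240·1 + (-11/48)·1 + 125/156·1 = 1 ✓
b·c: 343/6240·20/7 + (-11/48)·2 + 125/156·1 = 1/2 ✓
b·c²: 343/6240·400/49 + (-11/48)·4 + 125/156·1 = 1/3 ✓
b·Ac: (-11/48)·2/11 + 125/156·13/50 = 1/6 ✓
b·c³: 343/6240·8000/343 + (-11/48)·8 + 125/156·1 = 1/4 ✓
b·(c∘Ac): (-11/48)·4/11 + 125/156·13/50 = 1/8 ✓
b·Ac²: (-11/48)·40/77 + 125/156·221/875 = 1/12 ✓
b·A²c: 125/156·13/250 = 1/24 ✓; 4 stages ⇒ order 4.

4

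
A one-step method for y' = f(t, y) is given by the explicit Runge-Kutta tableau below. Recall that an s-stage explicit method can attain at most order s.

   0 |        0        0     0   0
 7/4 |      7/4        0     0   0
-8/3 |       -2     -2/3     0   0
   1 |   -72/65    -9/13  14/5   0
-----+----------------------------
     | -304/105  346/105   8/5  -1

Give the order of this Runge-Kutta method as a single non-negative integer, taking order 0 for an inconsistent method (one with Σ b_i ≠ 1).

2

b = (-304/105, 346/105, 8/5, -1)
c = (0, 7/4, -8/3, 1)
Ac = (0, 0, -7/6, -6769/780)
Σ b_i: (-304/105)·1 + 346/105·1 + 8/5·1 + (-1)·1 = 1 ✓
b·c: 346/105·7/4 + 8/5·(-8/3) + (-1)·1 = 1/2 ✓
b·c²: 346/105·49/16 + 8/5·64/9 + (-1)·1 = 7369/360 ≠ 1/3 ⇒ order 2.
b·Ac: 8/5·(-7/6) + (-1)·(-6769/780) = 1771/260 ≠ 1/6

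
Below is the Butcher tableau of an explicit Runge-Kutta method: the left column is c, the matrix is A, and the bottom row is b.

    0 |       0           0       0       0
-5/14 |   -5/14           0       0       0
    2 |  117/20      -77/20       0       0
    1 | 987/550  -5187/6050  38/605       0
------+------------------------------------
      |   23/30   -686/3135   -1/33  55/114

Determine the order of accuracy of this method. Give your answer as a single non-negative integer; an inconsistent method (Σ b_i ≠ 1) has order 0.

b = (23/30, -686/3135, -1/33, 55/114)
c = (0, -5/14, 2, 1)
Ac = (0, 0, 11/8, 19/44)
Σ b_i: 23/30·1 + (-686/3135)·1 + (-1/33)·1 + 55/114·1 = 1 ✓
b·c: (-686/3135)·(-5/14) + (-1/33)·2 + 55/114·1 = 1/2 ✓
b·c²: (-686/3135)·25/196 + (-1/33)·4 + 55/114·1 = 1/3 ✓
b·Ac: (-1/33)·11/8 + 55/114·19/44 = 1/6 ✓
b·c³: (-686/3135)·(-125/2744) + (-1/33)·8 + 55/114·1 = 1/4 ✓
b·(c∘Ac): (-1/33)·11/4 + 55/114·19/44 = 1/8 ✓
b·Ac²: (-1/33)·(-55/112) + 55/114·437/3080 = 1/12 ✓
b·A²c: 55/114·19/220 = 1/24 ✓; 4 stages ⇒ order 4.

4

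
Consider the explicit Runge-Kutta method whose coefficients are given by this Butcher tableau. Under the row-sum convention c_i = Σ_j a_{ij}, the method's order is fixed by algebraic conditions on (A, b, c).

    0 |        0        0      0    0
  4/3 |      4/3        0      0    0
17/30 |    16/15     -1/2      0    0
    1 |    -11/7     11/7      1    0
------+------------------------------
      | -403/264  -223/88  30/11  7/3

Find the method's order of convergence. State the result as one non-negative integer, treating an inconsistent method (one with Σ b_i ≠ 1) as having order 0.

b = (-403/264, -223/88, 30/11, 7/3)
c = (0, 4/3, 17/30, 1)
Ac = (0, 0, -2/3, 559/210)
Σ b_i: (-403/264)·1 + (-223/88)·1 + 30/11·1 + 7/3·1 = 1 ✓
b·c: (-223/88)·4/3 + 30/11·17/30 + 7/3·1 = 1/2 ✓
b·c²: (-223/88)·16/9 + 30/11·289/900 + 7/3·1 = -1283/990 ≠ 1/3 ⇒ order 2.
b·Ac: 30/11·(-2/3) + 7/3·559/210 = 4349/990 ≠ 1/6

2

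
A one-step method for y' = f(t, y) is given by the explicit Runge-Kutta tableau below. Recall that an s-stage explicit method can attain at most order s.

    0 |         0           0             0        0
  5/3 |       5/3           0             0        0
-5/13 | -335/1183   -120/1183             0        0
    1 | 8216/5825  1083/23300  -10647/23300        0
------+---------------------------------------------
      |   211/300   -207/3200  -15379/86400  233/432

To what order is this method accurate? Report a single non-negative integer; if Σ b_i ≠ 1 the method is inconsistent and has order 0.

4

b = (211/300, -207/3200, -15379/86400, 233/432)
c = (0, 5/3, -5/13, 1)
Ac = (0, 0, -200/1183, 59/233)
Σ b_i: 211/300·1 + (-207/3200)·1 + (-15379/86400)·1 + 233/432·1 = 1 ✓
b·c: (-207/3200)·5/3 + (-15379/86400)·(-5/13) + 233/432·1 = 1/2 ✓
b·c²: (-207/3200)·25/9 + (-15379/86400)·25/169 + 233/432·1 = 1/3 ✓
b·Ac: (-15379/86400)·(-200/1183) + 233/432·59/233 = 1/6 ✓
b·c³: (-207/3200)·125/27 + (-15379/86400)·(-125/2197) + 233/432·1 = 1/4 ✓
b·(c∘Ac): (-15379/86400)·1000/15379 + 233/432·59/233 = 1/8 ✓
b·Ac²: (-15379/86400)·(-1000/3549) + 233/432·43/699 = 1/12 ✓
b·A²c: 233/432·18/233 = 1/24 ✓; 4 stages ⇒ order 4.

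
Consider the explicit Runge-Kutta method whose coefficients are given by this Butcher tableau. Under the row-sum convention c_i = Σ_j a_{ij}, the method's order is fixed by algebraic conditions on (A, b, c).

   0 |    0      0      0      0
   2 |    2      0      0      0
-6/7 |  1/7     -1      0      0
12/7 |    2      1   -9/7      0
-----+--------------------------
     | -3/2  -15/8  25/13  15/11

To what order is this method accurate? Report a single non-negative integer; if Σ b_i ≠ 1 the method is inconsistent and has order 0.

0

b = (-3/2, -15/8, 25/13, 15/11)
c = (0, 2, -6/7, 12/7)
Ac = (0, 0, -2, 152/49)
Σ b_i: (-3/2)·1 + (-15/8)·1 + 25/13·1 + 15/11·1 = -101/1144 ≠ 1 ⇒ order 0.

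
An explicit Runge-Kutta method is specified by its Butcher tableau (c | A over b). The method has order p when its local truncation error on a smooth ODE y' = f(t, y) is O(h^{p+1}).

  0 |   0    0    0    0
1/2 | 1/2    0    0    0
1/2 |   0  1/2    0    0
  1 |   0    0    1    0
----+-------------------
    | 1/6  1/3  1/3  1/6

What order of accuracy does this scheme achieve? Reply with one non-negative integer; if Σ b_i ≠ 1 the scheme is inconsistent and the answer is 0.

4

b = (1/6, 1/3, 1/3, 1/6)
c = (0, 1/2, 1/2, 1)
Ac = (0, 0, 1/4, 1/2)
Σ b_i: 1/6·1 + 1/3·1 + 1/3·1 + 1/6·1 = 1 ✓
b·c: 1/3·1/2 + 1/3·1/2 + 1/6·1 = 1/2 ✓
b·c²: 1/3·1/4 + 1/3·1/4 + 1/6·1 = 1/3 ✓
b·Ac: 1/3·1/4 + 1/6·1/2 = 1/6 ✓
b·c³: 1/3·1/8 + 1/3·1/8 + 1/6·1 = 1/4 ✓
b·(c∘Ac): 1/3·1/8 + 1/6·1/2 = 1/8 ✓
b·Ac²: 1/3·1/8 + 1/6·1/4 = 1/12 ✓
b·A²c: 1/6·1/4 = 1/24 ✓; 4 stages ⇒ order 4.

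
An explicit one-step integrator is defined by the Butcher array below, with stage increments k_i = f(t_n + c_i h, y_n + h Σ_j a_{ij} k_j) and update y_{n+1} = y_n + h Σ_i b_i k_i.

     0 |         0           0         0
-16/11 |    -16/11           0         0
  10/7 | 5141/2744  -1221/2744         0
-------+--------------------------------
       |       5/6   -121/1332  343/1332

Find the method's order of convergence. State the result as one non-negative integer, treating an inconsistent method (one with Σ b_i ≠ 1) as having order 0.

3

b = (5/6, -121/1332, 343/1332)
c = (0, -16/11, 10/7)
Ac = (0, 0, 222/343)
Σ b_i: 5/6·1 + (-121/1332)·1 + 343/1332·1 = 1 ✓
b·c: (-121/1332)·(-16/11) + 343/1332·10/7 = 1/2 ✓
b·c²: (-121/1332)·256/121 + 343/1332·100/49 = 1/3 ✓
b·Ac: 343/1332·222/343 = 1/6 ✓; 3 stages ⇒ order 3.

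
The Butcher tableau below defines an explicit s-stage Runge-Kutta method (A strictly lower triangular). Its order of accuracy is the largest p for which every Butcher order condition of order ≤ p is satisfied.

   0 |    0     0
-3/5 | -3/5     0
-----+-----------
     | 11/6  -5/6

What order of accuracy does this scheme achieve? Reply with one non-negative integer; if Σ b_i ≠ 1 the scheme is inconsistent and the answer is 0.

2

b = (11/6, -5/6)
c = (0, -3/5)
Σ b_i: 11/6·1 + (-5/6)·1 = 1 ✓
b·c: (-5/6)·(-3/5) = 1/2 ✓; 2 stages ⇒ order 2.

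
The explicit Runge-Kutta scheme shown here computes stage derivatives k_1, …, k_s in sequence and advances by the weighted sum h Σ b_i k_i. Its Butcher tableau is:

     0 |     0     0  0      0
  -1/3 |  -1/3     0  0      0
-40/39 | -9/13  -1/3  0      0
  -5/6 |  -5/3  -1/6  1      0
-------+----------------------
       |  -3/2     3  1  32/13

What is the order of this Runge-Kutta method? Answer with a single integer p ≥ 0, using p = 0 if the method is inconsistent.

0

b = (-3/2, 3, 1, 32/13)
c = (0, -1/3, -40/39, -5/6)
Ac = (0, 0, 1/9, -227/234)
Σ b_i: (-3/2)·1 + 3·1 + 1·1 + 32/13·1 = 129/26 ≠ 1 ⇒ order 0.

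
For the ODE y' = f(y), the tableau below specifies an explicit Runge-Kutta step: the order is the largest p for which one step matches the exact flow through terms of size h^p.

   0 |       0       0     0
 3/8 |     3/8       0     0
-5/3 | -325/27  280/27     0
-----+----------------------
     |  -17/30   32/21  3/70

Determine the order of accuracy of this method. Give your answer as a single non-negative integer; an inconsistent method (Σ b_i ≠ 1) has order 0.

b = (-17/30, 32/21, 3/70)
c = (0, 3/8, -5/3)
Ac = (0, 0, 35/9)
Σ b_i: (-17/30)·1 + 32/21·1 + 3/70·1 = 1 ✓
b·c: 32/21·3/8 + 3/70·(-5/3) = 1/2 ✓
b·c²: 32/21·9/64 + 3/70·25/9 = 1/3 ✓
b·Ac: 3/70·35/9 = 1/6 ✓; 3 stages ⇒ order 3.

3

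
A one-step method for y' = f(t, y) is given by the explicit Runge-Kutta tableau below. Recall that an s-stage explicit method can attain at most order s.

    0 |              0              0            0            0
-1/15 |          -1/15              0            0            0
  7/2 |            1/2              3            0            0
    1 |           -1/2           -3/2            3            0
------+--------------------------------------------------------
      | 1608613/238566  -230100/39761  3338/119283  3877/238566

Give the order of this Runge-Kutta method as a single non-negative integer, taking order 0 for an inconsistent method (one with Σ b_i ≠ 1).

3

b = (1608613/238566, -230100/39761, 3338/119283, 3877/238566)
c = (0, -1/15, 7/2, 1)
Ac = (0, 0, -1/5, 53/5)
Σ b_i: 1608613/238566·1 + (-230100/39761)·1 + 3338/119283·1 + 3877/238566·1 = 1 ✓
b·c: (-230100/39761)·(-1/15) + 3338/119283·7/2 + 3877/238566·1 = 1/2 ✓
b·c²: (-230100/39761)·1/225 + 3338/119283·49/4 + 3877/238566·1 = 1/3 ✓
b·Ac: 3338/119283·(-1/5) + 3877/238566·53/5 = 1/6 ✓
b·c³: (-230100/39761)·(-1/3375) + 3338/119283·343/8 + 3877/238566·1 = 8715587/7156980 ≠ 1/4 ⇒ order 3.
b·(c∘Ac): 3338/119283·(-7/10) + 3877/238566·53/5 = 12141/79522 ≠ 1/8
b·Ac²: 3338/119283·1/75 + 3877/238566·11023/300 = 1710515/2862792 ≠ 1/12
b·A²c: 3877/238566·(-3/5) = -3877/397610 ≠ 1/24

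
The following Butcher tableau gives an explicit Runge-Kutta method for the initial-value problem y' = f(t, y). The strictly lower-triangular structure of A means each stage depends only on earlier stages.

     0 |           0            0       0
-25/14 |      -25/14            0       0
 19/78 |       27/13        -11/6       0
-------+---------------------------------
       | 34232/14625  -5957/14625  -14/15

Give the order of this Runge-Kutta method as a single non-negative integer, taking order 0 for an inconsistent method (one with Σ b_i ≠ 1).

b = (34232/14625, -5957/14625, -14/15)
c = (0, -25/14, 19/78)
Ac = (0, 0, 275/84)
Σ b_i: 34232/14625·1 + (-5957/14625)·1 + (-14/15)·1 = 1 ✓
b·c: (-5957/14625)·(-25/14) + (-14/15)·19/78 = 1/2 ✓
b·c²: (-5957/14625)·625/196 + (-14/15)·361/6084 = -865103/638820 ≠ 1/3 ⇒ order 2.
b·Ac: (-14/15)·275/84 = -55/18 ≠ 1/6

2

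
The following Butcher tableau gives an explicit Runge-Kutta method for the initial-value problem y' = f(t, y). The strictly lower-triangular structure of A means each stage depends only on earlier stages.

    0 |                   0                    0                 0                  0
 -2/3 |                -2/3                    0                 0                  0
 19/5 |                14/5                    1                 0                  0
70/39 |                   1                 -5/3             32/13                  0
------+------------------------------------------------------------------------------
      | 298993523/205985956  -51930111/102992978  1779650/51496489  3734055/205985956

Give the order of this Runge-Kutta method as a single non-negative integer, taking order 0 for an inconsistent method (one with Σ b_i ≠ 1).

b = (298993523/205985956, -51930111/102992978, 1779650/51496489, 3734055/205985956)
c = (0, -2/3, 19/5, 70/39)
Ac = (0, 0, -2/3, 6122/585)
Σ b_i: 298993523/205985956·1 + (-51930111/102992978)·1 + 1779650/51496489·1 + 3734055/205985956·1 = 1 ✓
b·c: (-51930111/102992978)·(-2/3) + 1779650/51496489·19/5 + 3734055/205985956·70/39 = 1/2 ✓
b·c²: (-51930111/102992978)·4/9 + 1779650/51496489·361/25 + 3734055/205985956·4900/1521 = 1/3 ✓
b·Ac: 1779650/51496489·(-2/3) + 3734055/205985956·6122/585 = 1/6 ✓
b·c³: (-51930111/102992978)·(-8/27) + 1779650/51496489·6859/125 + 3734055/205985956·343000/59319 = 64785331928/30125446065 ≠ 1/4 ⇒ order 3.
b·(c∘Ac): 1779650/51496489·(-38/15) + 3734055/205985956·85708/4563 = 39077945/154489467 ≠ 1/8
b·Ac²: 1779650/51496489·4/9 + 3734055/205985956·305404/8775 = 1497638299/2317342005 ≠ 1/12
b·A²c: 3734055/205985956·(-64/39) = -1531920/51496489 ≠ 1/24

3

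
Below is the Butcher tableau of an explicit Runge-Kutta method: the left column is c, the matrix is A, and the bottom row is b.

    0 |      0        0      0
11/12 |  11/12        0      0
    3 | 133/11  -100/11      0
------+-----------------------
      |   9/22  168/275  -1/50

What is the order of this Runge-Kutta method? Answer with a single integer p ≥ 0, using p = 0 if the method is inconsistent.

3

b = (9/22, 168/275, -1/50)
c = (0, 11/12, 3)
Ac = (0, 0, -25/3)
Σ b_i: 9/22·1 + 168/275·1 + (-1/50)·1 = 1 ✓
b·c: 168/275·11/12 + (-1/50)·3 = 1/2 ✓
b·c²: 168/275·121/144 + (-1/50)·9 = 1/3 ✓
b·Ac: (-1/50)·(-25/3) = 1/6 ✓; 3 stages ⇒ order 3.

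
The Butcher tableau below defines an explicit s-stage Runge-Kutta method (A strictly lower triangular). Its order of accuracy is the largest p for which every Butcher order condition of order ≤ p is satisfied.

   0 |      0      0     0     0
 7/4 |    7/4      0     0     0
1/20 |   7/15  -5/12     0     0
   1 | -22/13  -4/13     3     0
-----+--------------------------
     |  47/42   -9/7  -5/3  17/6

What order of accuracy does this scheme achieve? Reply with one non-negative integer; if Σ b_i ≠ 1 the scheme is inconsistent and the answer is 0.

b = (47/42, -9/7, -5/3, 17/6)
c = (0, 7/4, 1/20, 1)
Ac = (0, 0, -35/48, -101/260)
Σ b_i: 47/42·1 + (-9/7)·1 + (-5/3)·1 + 17/6·1 = 1 ✓
b·c: (-9/7)·7/4 + (-5/3)·1/20 + 17/6·1 = 1/2 ✓
b·c²: (-9/7)·49/16 + (-5/3)·1/400 + 17/6·1 = -133/120 ≠ 1/3 ⇒ order 2.
b·Ac: (-5/3)·(-35/48) + 17/6·(-101/260) = 1073/9360 ≠ 1/6

2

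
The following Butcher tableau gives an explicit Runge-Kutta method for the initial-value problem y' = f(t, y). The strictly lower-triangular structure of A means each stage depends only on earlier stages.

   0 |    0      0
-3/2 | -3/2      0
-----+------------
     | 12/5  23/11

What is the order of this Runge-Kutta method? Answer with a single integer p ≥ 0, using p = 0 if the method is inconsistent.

0

b = (12/5, 23/11)
c = (0, -3/2)
Σ b_i: 12/5·1 + 23/11·1 = 247/55 ≠ 1 ⇒ order 0.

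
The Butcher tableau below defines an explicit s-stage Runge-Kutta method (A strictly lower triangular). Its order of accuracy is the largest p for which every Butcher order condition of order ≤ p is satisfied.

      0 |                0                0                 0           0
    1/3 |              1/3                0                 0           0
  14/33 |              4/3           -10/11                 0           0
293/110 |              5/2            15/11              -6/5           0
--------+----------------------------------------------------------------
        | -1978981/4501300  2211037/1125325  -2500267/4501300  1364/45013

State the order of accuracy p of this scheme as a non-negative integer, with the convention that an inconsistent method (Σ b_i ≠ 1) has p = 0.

b = (-1978981/4501300, 2211037/1125325, -2500267/4501300, 1364/45013)
c = (0, 1/3, 14/33, 293/110)
Ac = (0, 0, -10/33, -3/55)
Σ b_i: (-1978981/4501300)·1 + 2211037/1125325·1 + (-2500267/4501300)·1 + 1364/45013·1 = 1 ✓
b·c: 2211037/1125325·1/3 + (-2500267/4501300)·14/33 + 1364/45013·293/110 = 1/2 ✓
b·c²: 2211037/1125325·1/9 + (-2500267/4501300)·196/1089 + 1364/45013·85849/12100 = 1/3 ✓
b·Ac: (-2500267/4501300)·(-10/33) + 1364/45013·(-3/55) = 1/6 ✓
b·c³: 2211037/1125325·1/27 + (-2500267/4501300)·2744/35937 + 1364/45013·25153757/1331000 = 7389930653/12254789250 ≠ 1/4 ⇒ order 3.
b·(c∘Ac): (-2500267/4501300)·(-140/1089) + 1364/45013·(-879/6050) = 7464913/111407175 ≠ 1/8
b·Ac²: (-2500267/4501300)·(-10/99) + 1364/45013·(-39/605) = 2413219/44562870 ≠ 1/12
b·A²c: 1364/45013·4/11 = 496/45013 ≠ 1/24

3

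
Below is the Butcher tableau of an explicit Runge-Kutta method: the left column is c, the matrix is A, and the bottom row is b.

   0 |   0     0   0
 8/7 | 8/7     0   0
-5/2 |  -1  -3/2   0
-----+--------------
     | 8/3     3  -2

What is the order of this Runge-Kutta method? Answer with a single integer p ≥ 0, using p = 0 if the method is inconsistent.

b = (8/3, 3, -2)
c = (0, 8/7, -5/2)
Ac = (0, 0, -12/7)
Σ b_i: 8/3·1 + 3·1 + (-2)·1 = 11/3 ≠ 1 ⇒ order 0.

0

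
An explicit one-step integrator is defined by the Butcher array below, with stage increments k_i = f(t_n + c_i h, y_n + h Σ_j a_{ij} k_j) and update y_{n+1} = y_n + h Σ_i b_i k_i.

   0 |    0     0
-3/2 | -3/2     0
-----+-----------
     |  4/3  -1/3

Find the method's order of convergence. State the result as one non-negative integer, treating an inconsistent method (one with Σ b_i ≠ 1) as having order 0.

b = (4/3, -1/3)
c = (0, -3/2)
Σ b_i: 4/3·1 + (-1/3)·1 = 1 ✓
b·c: (-1/3)·(-3/2) = 1/2 ✓; 2 stages ⇒ order 2.

2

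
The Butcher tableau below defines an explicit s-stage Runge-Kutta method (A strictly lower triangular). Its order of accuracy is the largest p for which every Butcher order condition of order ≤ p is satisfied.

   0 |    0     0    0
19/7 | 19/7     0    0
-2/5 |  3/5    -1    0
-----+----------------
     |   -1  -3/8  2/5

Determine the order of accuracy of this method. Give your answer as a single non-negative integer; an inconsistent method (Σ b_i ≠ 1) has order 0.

0

b = (-1, -3/8, 2/5)
c = (0, 19/7, -2/5)
Ac = (0, 0, -19/7)
Σ b_i: (-1)·1 + (-3/8)·1 + 2/5·1 = -39/40 ≠ 1 ⇒ order 0.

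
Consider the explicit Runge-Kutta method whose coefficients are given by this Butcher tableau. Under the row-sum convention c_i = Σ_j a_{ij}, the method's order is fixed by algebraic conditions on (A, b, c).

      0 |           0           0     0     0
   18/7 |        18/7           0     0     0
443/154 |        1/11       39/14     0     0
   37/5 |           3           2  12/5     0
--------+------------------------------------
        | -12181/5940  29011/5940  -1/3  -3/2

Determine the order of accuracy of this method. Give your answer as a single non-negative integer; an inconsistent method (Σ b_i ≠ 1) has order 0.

2

b = (-12181/5940, 29011/5940, -1/3, -3/2)
c = (0, 18/7, 443/154, 37/5)
Ac = (0, 0, 351/49, 4638/385)
Σ b_i: (-12181/5940)·1 + 29011/5940·1 + (-1/3)·1 + (-3/2)·1 = 1 ✓
b·c: 29011/5940·18/7 + (-1/3)·443/154 + (-3/2)·37/5 = 1/2 ✓
b·c²: 29011/5940·324/49 + (-1/3)·196249/23716 + (-3/2)·1369/25 = -93566863/1778700 ≠ 1/3 ⇒ order 2.
b·Ac: (-1/3)·351/49 + (-3/2)·4638/385 = -55134/2695 ≠ 1/6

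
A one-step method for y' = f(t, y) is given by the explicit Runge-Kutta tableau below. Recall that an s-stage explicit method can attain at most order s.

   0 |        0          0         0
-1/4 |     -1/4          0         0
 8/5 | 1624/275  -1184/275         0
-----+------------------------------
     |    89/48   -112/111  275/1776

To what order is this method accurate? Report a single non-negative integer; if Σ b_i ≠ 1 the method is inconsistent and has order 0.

3

b = (89/48, -112/111, 275/1776)
c = (0, -1/4, 8/5)
Ac = (0, 0, 296/275)
Σ b_i: 89/48·1 + (-112/111)·1 + 275/1776·1 = 1 ✓
b·c: (-112/111)·(-1/4) + 275/1776·8/5 = 1/2 ✓
b·c²: (-112/111)·1/16 + 275/1776·64/25 = 1/3 ✓
b·Ac: 275/1776·296/275 = 1/6 ✓; 3 stages ⇒ order 3.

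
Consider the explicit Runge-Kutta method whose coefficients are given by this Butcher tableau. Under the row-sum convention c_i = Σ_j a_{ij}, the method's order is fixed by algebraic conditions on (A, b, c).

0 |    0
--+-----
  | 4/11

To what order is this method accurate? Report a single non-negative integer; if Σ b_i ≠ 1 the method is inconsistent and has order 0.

b = (4/11)
c = (0)
Σ b_i: 4/11·1 = 4/11 ≠ 1 ⇒ order 0.

0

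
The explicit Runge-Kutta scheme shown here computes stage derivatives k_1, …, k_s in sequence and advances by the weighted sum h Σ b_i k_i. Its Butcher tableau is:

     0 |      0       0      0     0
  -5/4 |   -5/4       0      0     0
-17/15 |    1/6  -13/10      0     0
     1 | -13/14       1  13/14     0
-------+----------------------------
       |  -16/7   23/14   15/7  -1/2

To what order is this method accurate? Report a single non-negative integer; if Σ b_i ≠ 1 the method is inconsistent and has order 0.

b = (-16/7, 23/14, 15/7, -1/2)
c = (0, -5/4, -17/15, 1)
Ac = (0, 0, 13/8, -967/420)
Σ b_i: (-16/7)·1 + 23/14·1 + 15/7·1 + (-1/2)·1 = 1 ✓
b·c: 23/14·(-5/4) + 15/7·(-17/15) + (-1/2)·1 = -279/56 ≠ 1/2 ⇒ order 1.

1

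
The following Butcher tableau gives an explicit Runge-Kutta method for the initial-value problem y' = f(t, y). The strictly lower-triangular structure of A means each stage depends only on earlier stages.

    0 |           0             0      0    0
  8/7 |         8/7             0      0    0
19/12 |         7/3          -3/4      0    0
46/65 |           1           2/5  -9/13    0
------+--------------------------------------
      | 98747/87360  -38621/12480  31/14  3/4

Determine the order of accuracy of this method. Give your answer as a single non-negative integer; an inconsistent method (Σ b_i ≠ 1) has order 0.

b = (98747/87360, -38621/12480, 31/14, 3/4)
c = (0, 8/7, 19/12, 46/65)
Ac = (0, 0, -6/7, -1163/1820)
Σ b_i: 98747/87360·1 + (-38621/12480)·1 + 31/14·1 + 3/4·1 = 1 ✓
b·c: (-38621/12480)·8/7 + 31/14·19/12 + 3/4·46/65 = 1/2 ✓
b·c²: (-38621/12480)·64/49 + 31/14·361/144 + 3/4·2116/4225 = 112374529/59623200 ≠ 1/3 ⇒ order 2.
b·Ac: 31/14·(-6/7) + 3/4·(-1163/1820) = -121143/50960 ≠ 1/6

2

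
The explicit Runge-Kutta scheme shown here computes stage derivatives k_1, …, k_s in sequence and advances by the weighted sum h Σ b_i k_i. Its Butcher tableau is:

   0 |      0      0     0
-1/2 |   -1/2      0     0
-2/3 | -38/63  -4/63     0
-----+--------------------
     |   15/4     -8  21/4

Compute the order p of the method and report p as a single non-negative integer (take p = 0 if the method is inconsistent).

3

b = (15/4, -8, 21/4)
c = (0, -1/2, -2/3)
Ac = (0, 0, 2/63)
Σ b_i: 15/4·1 + (-8)·1 + 21/4·1 = 1 ✓
b·c: (-8)·(-1/2) + 21/4·(-2/3) = 1/2 ✓
b·c²: (-8)·1/4 + 21/4·4/9 = 1/3 ✓
b·Ac: 21/4·2/63 = 1/6 ✓; 3 stages ⇒ order 3.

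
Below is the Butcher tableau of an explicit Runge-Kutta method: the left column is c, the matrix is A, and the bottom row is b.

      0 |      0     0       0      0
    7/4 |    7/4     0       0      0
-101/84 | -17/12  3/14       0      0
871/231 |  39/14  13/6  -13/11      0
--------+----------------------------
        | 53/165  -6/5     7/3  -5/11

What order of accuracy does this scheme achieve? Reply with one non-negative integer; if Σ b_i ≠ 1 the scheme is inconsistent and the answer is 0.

1

b = (53/165, -6/5, 7/3, -5/11)
c = (0, 7/4, -101/84, 871/231)
Ac = (0, 0, 3/8, 3211/616)
Σ b_i: 53/165·1 + (-6/5)·1 + 7/3·1 + (-5/11)·1 = 1 ✓
b·c: (-6/5)·7/4 + 7/3·(-101/84) + (-5/11)·871/231 = -1009201/152460 ≠ 1/2 ⇒ order 1.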